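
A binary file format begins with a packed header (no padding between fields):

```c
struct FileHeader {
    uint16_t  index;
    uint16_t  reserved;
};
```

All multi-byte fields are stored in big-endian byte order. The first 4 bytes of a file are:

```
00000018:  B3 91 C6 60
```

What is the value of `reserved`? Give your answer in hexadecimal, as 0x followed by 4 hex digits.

0xC660

`reserved` follows `index` (2 bytes), so it starts at byte offset 2 and occupies 2 bytes.
Bytes at offsets 2..3: C6 60.
Big-endian: lowest address holds the most-significant byte.
The bytes are already most-significant first: 0xC660.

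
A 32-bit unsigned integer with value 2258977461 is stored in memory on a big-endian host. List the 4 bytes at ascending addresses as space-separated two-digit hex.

2258977461 in hexadecimal, padded to 32 bits, is 0x86A542B5.
Split into bytes (most-significant first): 86 A5 42 B5.
Big-endian: lowest address holds the most-significant byte.
So the memory order matches the most-significant-first order: 86 A5 42 B5.

86 A5 42 B5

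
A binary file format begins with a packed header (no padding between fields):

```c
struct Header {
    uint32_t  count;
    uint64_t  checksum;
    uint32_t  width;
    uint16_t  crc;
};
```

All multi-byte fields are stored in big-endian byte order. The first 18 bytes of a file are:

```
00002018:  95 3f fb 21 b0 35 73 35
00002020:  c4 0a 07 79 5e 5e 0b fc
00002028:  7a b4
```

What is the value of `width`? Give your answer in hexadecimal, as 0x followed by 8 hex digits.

0x5E5E0BFC

`width` follows `count` (4 B), `checksum` (8 B), so it starts at offset 4 + 8 = 12 and occupies 4 bytes.
Bytes at offsets 12..15: 5E 5E 0B FC.
Big-endian stores the most-significant byte at the lowest address.
The bytes are already most-significant first: 0x5E5E0BFC.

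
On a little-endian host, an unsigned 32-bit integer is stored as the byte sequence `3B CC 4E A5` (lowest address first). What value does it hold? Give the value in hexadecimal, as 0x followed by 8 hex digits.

0xA54ECC3B

Little-endian stores the least-significant byte at the lowest address.
Reassemble most-significant byte first: A5 4E CC 3B → 0xA54ECC3B.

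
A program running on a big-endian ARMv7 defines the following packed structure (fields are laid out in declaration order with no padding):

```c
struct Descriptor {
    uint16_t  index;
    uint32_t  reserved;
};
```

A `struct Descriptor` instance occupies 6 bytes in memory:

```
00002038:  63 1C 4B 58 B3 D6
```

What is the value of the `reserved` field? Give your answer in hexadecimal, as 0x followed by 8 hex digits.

`reserved` follows `index` (2 bytes), so it starts at byte offset 2 and occupies 4 bytes.
Bytes at offsets 2..5: 4B 58 B3 D6.
Big-endian: lowest address holds the most-significant byte.
The bytes are already most-significant first: 0x4B58B3D6.

0x4B58B3D6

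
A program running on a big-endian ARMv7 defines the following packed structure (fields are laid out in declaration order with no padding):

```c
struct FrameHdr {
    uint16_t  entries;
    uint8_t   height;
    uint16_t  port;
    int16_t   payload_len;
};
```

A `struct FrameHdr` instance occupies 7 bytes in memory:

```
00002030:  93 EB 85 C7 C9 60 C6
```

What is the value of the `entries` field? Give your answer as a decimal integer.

`entries` is the first field, at byte offset 0, occupying 2 bytes.
Bytes at offsets 0..1: 93 EB.
In big-endian order the high byte comes first in memory.
The bytes are already most-significant first: 0x93EB.
0x93EB = 37867.

37867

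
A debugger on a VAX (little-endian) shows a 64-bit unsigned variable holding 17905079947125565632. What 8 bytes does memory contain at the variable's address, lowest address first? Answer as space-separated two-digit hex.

C0 A8 63 C3 58 9F 7B F8

17905079947125565632 in hexadecimal, padded to 64 bits, is 0xF87B9F58C363A8C0.
Split into bytes (most-significant first): F8 7B 9F 58 C3 63 A8 C0.
In little-endian order the low byte comes first in memory.
So at ascending addresses the bytes are C0 A8 63 C3 58 9F 7B F8.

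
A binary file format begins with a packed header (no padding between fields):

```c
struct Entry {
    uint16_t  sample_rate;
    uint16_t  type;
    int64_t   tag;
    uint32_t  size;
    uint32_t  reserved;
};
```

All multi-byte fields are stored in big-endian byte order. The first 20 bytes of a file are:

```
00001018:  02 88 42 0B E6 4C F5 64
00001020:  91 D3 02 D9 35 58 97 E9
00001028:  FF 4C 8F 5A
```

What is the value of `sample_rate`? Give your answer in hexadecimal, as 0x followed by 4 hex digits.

`sample_rate` is the first field, at byte offset 0, occupying 2 bytes.
Bytes at offsets 0..1: 02 88.
In big-endian order the high byte comes first in memory.
The bytes are already most-significant first: 0x0288.

0x0288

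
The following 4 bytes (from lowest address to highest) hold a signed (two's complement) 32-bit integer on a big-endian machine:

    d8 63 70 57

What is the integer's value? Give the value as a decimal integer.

Big-endian stores the most-significant byte at the lowest address.
The bytes are already most-significant first: 0xD8637057.
Top bit is set, so as a signed 32-bit value this is 0xD8637057 − 2^32 = -664571817.

-664571817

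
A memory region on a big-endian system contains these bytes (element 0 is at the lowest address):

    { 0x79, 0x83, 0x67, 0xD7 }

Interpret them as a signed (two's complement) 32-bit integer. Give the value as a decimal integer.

Big-endian stores the most-significant byte at the lowest address.
The bytes are already most-significant first: 0x798367D7.
0x798367D7 = 2038654935.

2038654935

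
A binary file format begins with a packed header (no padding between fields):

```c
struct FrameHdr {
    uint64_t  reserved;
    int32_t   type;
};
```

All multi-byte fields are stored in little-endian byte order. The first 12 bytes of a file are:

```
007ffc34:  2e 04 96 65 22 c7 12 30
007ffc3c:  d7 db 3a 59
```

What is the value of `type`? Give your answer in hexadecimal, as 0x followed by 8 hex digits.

`type` follows `reserved` (8 bytes), so it starts at byte offset 8 and occupies 4 bytes.
Bytes at offsets 8..11: D7 DB 3A 59.
Little-endian: lowest address holds the least-significant byte.
Reassemble most-significant byte first: 59 3A DB D7 → 0x593ADBD7.

0x593ADBD7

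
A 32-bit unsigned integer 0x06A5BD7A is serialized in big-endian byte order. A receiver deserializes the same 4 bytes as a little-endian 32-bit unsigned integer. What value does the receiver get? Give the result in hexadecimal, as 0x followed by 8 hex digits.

Stored big-endian, the bytes at ascending addresses are 06 A5 BD 7A.
Read back as little-endian, the first byte is least significant, giving 0x7ABDA506.

0x7ABDA506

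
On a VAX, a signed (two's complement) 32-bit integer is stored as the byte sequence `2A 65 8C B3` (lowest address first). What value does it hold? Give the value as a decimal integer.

-1282644694

In little-endian order the low byte comes first in memory.
Reassemble most-significant byte first: B3 8C 65 2A → 0xB38C652A.
Top bit is set, so as a signed 32-bit value this is 0xB38C652A − 2^32 = -1282644694.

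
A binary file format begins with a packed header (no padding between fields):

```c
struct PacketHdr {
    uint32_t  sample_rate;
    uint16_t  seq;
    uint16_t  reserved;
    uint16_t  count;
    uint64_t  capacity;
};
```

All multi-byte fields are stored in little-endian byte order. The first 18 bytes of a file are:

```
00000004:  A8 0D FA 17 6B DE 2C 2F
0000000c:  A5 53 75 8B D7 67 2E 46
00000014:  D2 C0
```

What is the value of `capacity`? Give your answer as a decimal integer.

`capacity` follows `sample_rate` (4 B), `seq` (2 B), `reserved` (2 B), `count` (2 B), so it starts at offset 4 + 2 + 2 + 2 = 10 and occupies 8 bytes.
Bytes at offsets 10..17: 75 8B D7 67 2E 46 D2 C0.
Little-endian: lowest address holds the least-significant byte.
Reassemble most-significant byte first: C0 D2 46 2E 67 D7 8B 75 → 0xC0D2462E67D78B75.
0xC0D2462E67D78B75 = 13894244965516020597.

13894244965516020597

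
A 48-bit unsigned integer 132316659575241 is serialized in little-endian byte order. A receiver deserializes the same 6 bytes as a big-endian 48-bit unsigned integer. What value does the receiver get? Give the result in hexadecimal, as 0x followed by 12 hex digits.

132316659575241 in 48-bit hexadecimal is 0x78575F7DE9C9.
Stored little-endian, the bytes at ascending addresses are C9 E9 7D 5F 57 78.
Read back as big-endian, the last byte is least significant, giving 0xC9E97D5F5778.

0xC9E97D5F5778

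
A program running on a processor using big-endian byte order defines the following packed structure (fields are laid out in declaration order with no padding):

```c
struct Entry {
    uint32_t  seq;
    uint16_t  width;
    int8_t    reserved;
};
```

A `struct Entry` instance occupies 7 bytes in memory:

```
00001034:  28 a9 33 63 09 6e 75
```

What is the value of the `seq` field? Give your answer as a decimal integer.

682177379

`seq` is the first field, at byte offset 0, occupying 4 bytes.
Bytes at offsets 0..3: 28 A9 33 63.
In big-endian order the high byte comes first in memory.
The bytes are already most-significant first: 0x28A93363.
0x28A93363 = 682177379.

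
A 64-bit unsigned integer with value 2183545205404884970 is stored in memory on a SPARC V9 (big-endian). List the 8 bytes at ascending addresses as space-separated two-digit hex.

2183545205404884970 in hexadecimal, padded to 64 bits, is 0x1E4D82CB9F2A5FEA.
Split into bytes (most-significant first): 1E 4D 82 CB 9F 2A 5F EA.
In big-endian order the high byte comes first in memory.
So the memory order matches the most-significant-first order: 1E 4D 82 CB 9F 2A 5F EA.

1E 4D 82 CB 9F 2A 5F EA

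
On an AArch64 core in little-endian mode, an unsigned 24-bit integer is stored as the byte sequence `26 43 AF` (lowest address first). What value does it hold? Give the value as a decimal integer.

Little-endian stores the least-significant byte at the lowest address.
Reassemble most-significant byte first: AF 43 26 → 0xAF4326.
0xAF4326 = 11485990.

11485990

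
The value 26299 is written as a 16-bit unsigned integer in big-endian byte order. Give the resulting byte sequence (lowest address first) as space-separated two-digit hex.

26299 in hexadecimal, padded to 16 bits, is 0x66BB.
Split into bytes (most-significant first): 66 BB.
In big-endian order the high byte comes first in memory.
So the memory order matches the most-significant-first order: 66 BB.

66 BB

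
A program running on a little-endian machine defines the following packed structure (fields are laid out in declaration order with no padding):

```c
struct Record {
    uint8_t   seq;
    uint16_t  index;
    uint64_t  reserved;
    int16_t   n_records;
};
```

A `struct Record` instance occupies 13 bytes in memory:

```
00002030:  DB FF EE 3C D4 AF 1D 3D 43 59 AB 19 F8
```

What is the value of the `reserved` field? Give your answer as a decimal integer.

12346973783183053884

`reserved` follows `seq` (1 B), `index` (2 B), so it starts at offset 1 + 2 = 3 and occupies 8 bytes.
Bytes at offsets 3..10: 3C D4 AF 1D 3D 43 59 AB.
Little-endian stores the least-significant byte at the lowest address.
Reassemble most-significant byte first: AB 59 43 3D 1D AF D4 3C → 0xAB59433D1DAFD43C.
0xAB59433D1DAFD43C = 12346973783183053884.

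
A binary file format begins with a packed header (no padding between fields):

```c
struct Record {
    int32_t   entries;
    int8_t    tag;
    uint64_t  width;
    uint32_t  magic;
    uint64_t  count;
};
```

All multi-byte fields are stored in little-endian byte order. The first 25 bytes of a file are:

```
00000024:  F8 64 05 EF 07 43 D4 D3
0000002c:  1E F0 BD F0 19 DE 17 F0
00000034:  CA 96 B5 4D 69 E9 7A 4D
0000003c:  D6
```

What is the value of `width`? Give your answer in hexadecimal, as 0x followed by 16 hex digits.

0x19F0BDF01ED3D443

`width` follows `entries` (4 B), `tag` (1 B), so it starts at offset 4 + 1 = 5 and occupies 8 bytes.
Bytes at offsets 5..12: 43 D4 D3 1E F0 BD F0 19.
Little-endian: lowest address holds the least-significant byte.
Reassemble most-significant byte first: 19 F0 BD F0 1E D3 D4 43 → 0x19F0BDF01ED3D443.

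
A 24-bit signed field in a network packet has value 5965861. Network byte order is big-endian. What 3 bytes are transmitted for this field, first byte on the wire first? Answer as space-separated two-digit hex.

5965861 in hexadecimal, padded to 24 bits, is 0x5B0825.
Split into bytes (most-significant first): 5B 08 25.
In big-endian order the high byte comes first in memory.
So the memory order matches the most-significant-first order: 5B 08 25.

5B 08 25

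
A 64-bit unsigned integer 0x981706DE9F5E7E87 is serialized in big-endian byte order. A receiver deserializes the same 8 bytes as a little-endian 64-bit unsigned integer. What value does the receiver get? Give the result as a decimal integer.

Stored big-endian, the bytes at ascending addresses are 98 17 06 DE 9F 5E 7E 87.
Read back as little-endian, the first byte is least significant, giving 0x877E5E9FDE061798.
0x877E5E9FDE061798 = 9763345082903566232.

9763345082903566232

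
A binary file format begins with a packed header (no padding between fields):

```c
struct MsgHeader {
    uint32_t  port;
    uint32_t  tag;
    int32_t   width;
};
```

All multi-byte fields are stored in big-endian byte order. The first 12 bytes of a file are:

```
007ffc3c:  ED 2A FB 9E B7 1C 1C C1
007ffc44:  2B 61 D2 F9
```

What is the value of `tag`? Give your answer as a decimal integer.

`tag` follows `port` (4 bytes), so it starts at byte offset 4 and occupies 4 bytes.
Bytes at offsets 4..7: B7 1C 1C C1.
Big-endian stores the most-significant byte at the lowest address.
The bytes are already most-significant first: 0xB71C1CC1.
0xB71C1CC1 = 3072072897.

3072072897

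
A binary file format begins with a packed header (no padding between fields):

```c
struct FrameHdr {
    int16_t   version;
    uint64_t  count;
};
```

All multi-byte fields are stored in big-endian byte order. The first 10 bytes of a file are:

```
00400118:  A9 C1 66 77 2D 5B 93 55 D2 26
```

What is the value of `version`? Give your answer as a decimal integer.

-22079

`version` is the first field, at byte offset 0, occupying 2 bytes.
Bytes at offsets 0..1: A9 C1.
Big-endian: lowest address holds the most-significant byte.
The bytes are already most-significant first: 0xA9C1.
Top bit is set, so as a signed 16-bit value this is 0xA9C1 − 2^16 = -22079.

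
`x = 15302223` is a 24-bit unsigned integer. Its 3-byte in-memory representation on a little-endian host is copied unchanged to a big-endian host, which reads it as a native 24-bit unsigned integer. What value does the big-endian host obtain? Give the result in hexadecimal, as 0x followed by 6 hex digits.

0x4F7EE9

15302223 in 24-bit hexadecimal is 0xE97E4F.
Stored little-endian, the bytes at ascending addresses are 4F 7E E9.
Read back as big-endian, the last byte is least significant, giving 0x4F7EE9.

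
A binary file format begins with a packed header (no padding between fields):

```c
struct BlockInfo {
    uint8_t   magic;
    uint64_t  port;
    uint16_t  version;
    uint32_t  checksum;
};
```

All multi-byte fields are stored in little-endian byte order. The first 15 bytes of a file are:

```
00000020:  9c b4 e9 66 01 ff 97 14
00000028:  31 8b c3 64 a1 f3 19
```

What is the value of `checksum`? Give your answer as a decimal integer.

435396964

`checksum` follows `magic` (1 B), `port` (8 B), `version` (2 B), so it starts at offset 1 + 8 + 2 = 11 and occupies 4 bytes.
Bytes at offsets 11..14: 64 A1 F3 19.
Little-endian: lowest address holds the least-significant byte.
Reassemble most-significant byte first: 19 F3 A1 64 → 0x19F3A164.
0x19F3A164 = 435396964.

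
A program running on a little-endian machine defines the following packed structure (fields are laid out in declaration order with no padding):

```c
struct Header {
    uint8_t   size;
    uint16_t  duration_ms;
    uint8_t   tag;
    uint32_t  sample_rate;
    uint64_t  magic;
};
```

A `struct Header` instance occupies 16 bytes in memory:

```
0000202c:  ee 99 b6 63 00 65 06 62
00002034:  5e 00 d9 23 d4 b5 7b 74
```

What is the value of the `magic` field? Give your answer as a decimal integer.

`magic` follows `size` (1 B), `duration_ms` (2 B), `tag` (1 B), `sample_rate` (4 B), so it starts at offset 1 + 2 + 1 + 4 = 8 and occupies 8 bytes.
Bytes at offsets 8..15: 5E 00 D9 23 D4 B5 7B 74.
Little-endian: lowest address holds the least-significant byte.
Reassemble most-significant byte first: 74 7B B5 D4 23 D9 00 5E → 0x747BB5D423D9005E.
0x747BB5D423D9005E = 8393502253274169438.

8393502253274169438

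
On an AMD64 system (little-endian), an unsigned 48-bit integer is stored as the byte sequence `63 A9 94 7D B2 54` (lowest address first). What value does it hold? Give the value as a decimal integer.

Little-endian: lowest address holds the least-significant byte.
Reassemble most-significant byte first: 54 B2 7D 94 A9 63 → 0x54B27D94A963.
0x54B27D94A963 = 93125587806563.

93125587806563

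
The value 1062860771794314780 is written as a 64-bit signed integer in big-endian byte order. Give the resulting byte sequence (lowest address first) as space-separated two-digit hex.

1062860771794314780 in hexadecimal, padded to 64 bits, is 0x0EC00A3D9C7F661C.
Split into bytes (most-significant first): 0E C0 0A 3D 9C 7F 66 1C.
In big-endian order the high byte comes first in memory.
So the memory order matches the most-significant-first order: 0E C0 0A 3D 9C 7F 66 1C.

0E C0 0A 3D 9C 7F 66 1C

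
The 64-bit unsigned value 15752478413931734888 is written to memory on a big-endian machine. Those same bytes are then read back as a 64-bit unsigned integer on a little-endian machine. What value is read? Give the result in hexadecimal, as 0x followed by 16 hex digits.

15752478413931734888 in 64-bit hexadecimal is 0xDA9C0BA84268E768.
Stored big-endian, the bytes at ascending addresses are DA 9C 0B A8 42 68 E7 68.
Read back as little-endian, the first byte is least significant, giving 0x68E76842A80B9CDA.

0x68E76842A80B9CDA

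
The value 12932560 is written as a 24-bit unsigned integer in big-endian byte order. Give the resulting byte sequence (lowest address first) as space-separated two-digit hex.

C5 55 D0

12932560 in hexadecimal, padded to 24 bits, is 0xC555D0.
Split into bytes (most-significant first): C5 55 D0.
In big-endian order the high byte comes first in memory.
So the memory order matches the most-significant-first order: C5 55 D0.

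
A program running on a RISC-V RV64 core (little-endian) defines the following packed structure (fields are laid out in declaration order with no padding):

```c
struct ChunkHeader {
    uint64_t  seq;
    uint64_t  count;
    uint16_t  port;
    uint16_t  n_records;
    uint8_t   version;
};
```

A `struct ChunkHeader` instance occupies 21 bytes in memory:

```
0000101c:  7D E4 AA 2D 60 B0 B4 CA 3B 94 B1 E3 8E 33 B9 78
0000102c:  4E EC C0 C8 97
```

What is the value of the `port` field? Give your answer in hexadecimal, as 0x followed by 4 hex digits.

`port` follows `seq` (8 B), `count` (8 B), so it starts at offset 8 + 8 = 16 and occupies 2 bytes.
Bytes at offsets 16..17: 4E EC.
Little-endian stores the least-significant byte at the lowest address.
Reassemble most-significant byte first: EC 4E → 0xEC4E.

0xEC4E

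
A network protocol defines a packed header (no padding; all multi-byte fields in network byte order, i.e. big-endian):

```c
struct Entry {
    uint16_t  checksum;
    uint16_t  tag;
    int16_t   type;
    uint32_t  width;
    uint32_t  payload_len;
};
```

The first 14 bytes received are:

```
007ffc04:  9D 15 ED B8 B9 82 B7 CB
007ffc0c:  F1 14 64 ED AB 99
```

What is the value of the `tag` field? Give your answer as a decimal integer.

`tag` follows `checksum` (2 bytes), so it starts at byte offset 2 and occupies 2 bytes.
Bytes at offsets 2..3: ED B8.
Big-endian stores the most-significant byte at the lowest address.
The bytes are already most-significant first: 0xEDB8.
0xEDB8 = 60856.

60856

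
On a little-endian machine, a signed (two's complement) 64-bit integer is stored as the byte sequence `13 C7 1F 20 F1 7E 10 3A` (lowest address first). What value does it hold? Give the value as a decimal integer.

Little-endian: lowest address holds the least-significant byte.
Reassemble most-significant byte first: 3A 10 7E F1 20 1F C7 13 → 0x3A107EF1201FC713.
0x3A107EF1201FC713 = 4183983627918362387.

4183983627918362387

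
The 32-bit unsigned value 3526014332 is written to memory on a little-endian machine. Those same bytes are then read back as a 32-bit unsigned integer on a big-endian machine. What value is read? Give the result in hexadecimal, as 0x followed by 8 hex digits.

0x7CB52AD2

3526014332 in 32-bit hexadecimal is 0xD22AB57C.
Stored little-endian, the bytes at ascending addresses are 7C B5 2A D2.
Read back as big-endian, the last byte is least significant, giving 0x7CB52AD2.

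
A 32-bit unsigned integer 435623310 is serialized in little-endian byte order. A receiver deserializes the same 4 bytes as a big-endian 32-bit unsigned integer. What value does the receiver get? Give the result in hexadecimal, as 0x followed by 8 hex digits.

435623310 in 32-bit hexadecimal is 0x19F7158E.
Stored little-endian, the bytes at ascending addresses are 8E 15 F7 19.
Read back as big-endian, the last byte is least significant, giving 0x8E15F719.

0x8E15F719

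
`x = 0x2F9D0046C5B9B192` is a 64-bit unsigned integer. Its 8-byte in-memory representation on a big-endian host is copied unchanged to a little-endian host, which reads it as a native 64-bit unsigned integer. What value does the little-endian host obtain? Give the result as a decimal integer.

10570434057349405999

Stored big-endian, the bytes at ascending addresses are 2F 9D 00 46 C5 B9 B1 92.
Read back as little-endian, the first byte is least significant, giving 0x92B1B9C546009D2F.
0x92B1B9C546009D2F = 10570434057349405999.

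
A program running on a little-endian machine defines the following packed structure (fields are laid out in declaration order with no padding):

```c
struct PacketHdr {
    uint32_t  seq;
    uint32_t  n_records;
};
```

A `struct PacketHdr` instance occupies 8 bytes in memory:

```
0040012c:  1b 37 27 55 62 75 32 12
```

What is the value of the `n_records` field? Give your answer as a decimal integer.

`n_records` follows `seq` (4 bytes), so it starts at byte offset 4 and occupies 4 bytes.
Bytes at offsets 4..7: 62 75 32 12.
Little-endian: lowest address holds the least-significant byte.
Reassemble most-significant byte first: 12 32 75 62 → 0x12327562.
0x12327562 = 305296738.

305296738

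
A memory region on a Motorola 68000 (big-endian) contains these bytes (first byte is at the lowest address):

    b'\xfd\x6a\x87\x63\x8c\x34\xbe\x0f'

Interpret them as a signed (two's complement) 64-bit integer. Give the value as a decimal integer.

-186187572958675441

Big-endian stores the most-significant byte at the lowest address.
The bytes are already most-significant first: 0xFD6A87638C34BE0F.
Top bit is set, so as a signed 64-bit value this is 0xFD6A87638C34BE0F − 2^64 = -186187572958675441.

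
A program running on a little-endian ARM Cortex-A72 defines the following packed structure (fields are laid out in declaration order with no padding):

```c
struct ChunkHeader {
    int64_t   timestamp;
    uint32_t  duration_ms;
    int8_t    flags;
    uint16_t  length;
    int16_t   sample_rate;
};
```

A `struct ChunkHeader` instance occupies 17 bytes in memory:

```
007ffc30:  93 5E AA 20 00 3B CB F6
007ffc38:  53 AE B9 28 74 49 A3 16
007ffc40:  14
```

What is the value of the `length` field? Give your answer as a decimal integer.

`length` follows `timestamp` (8 B), `duration_ms` (4 B), `flags` (1 B), so it starts at offset 8 + 4 + 1 = 13 and occupies 2 bytes.
Bytes at offsets 13..14: 49 A3.
In little-endian order the low byte comes first in memory.
Reassemble most-significant byte first: A3 49 → 0xA349.
0xA349 = 41801.

41801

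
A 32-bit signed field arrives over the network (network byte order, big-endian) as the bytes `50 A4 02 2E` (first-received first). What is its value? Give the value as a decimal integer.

In big-endian order the high byte comes first in memory.
The bytes are already most-significant first: 0x50A4022E.
0x50A4022E = 1352925742.

1352925742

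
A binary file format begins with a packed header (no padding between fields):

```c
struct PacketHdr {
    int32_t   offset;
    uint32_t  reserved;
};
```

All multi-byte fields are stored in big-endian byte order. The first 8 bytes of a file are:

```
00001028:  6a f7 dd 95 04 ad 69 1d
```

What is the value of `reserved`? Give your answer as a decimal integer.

`reserved` follows `offset` (4 bytes), so it starts at byte offset 4 and occupies 4 bytes.
Bytes at offsets 4..7: 04 AD 69 1D.
Big-endian stores the most-significant byte at the lowest address.
The bytes are already most-significant first: 0x04AD691D.
0x04AD691D = 78473501.

78473501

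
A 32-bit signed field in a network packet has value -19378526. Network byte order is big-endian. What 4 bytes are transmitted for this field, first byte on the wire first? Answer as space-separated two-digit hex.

Two's complement of -19378526 in 32 bits: 19378526 = 0x0127B15E; invert → 0xFED84EA1; add 1 → 0xFED84EA2.
Split into bytes (most-significant first): FE D8 4E A2.
In big-endian order the high byte comes first in memory.
So the memory order matches the most-significant-first order: FE D8 4E A2.

FE D8 4E A2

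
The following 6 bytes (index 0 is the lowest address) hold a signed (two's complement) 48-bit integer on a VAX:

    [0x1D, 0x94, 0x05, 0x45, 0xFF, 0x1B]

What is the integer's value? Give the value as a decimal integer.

In little-endian order the low byte comes first in memory.
Reassemble most-significant byte first: 1B FF 45 05 94 1D → 0x1BFF4505941D.
0x1BFF4505941D = 30783188603933.

30783188603933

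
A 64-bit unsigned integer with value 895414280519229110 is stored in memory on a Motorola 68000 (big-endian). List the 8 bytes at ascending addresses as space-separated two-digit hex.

0C 6D 26 8B 45 29 1E B6

895414280519229110 in hexadecimal, padded to 64 bits, is 0x0C6D268B45291EB6.
Split into bytes (most-significant first): 0C 6D 26 8B 45 29 1E B6.
In big-endian order the high byte comes first in memory.
So the memory order matches the most-significant-first order: 0C 6D 26 8B 45 29 1E B6.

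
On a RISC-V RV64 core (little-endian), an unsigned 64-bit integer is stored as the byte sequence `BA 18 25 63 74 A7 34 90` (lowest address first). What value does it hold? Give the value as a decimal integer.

Little-endian stores the least-significant byte at the lowest address.
Reassemble most-significant byte first: 90 34 A7 74 63 25 18 BA → 0x9034A774632518BA.
0x9034A774632518BA = 10391114358571997370.

10391114358571997370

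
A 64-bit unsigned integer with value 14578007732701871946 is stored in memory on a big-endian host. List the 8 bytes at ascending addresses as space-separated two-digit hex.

14578007732701871946 in hexadecimal, padded to 64 bits, is 0xCA4F7CCB9897BF4A.
Split into bytes (most-significant first): CA 4F 7C CB 98 97 BF 4A.
Big-endian stores the most-significant byte at the lowest address.
So the memory order matches the most-significant-first order: CA 4F 7C CB 98 97 BF 4A.

CA 4F 7C CB 98 97 BF 4A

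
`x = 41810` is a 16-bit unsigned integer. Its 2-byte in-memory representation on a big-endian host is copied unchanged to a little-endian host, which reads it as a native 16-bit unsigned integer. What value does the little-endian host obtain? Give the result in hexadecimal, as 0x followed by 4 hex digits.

41810 in 16-bit hexadecimal is 0xA352.
Stored big-endian, the bytes at ascending addresses are A3 52.
Read back as little-endian, the first byte is least significant, giving 0x52A3.

0x52A3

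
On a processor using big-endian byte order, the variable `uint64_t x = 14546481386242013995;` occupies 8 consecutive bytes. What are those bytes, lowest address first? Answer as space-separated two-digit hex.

C9 DF 7B C0 0E C9 7B 2B

14546481386242013995 in hexadecimal, padded to 64 bits, is 0xC9DF7BC00EC97B2B.
Split into bytes (most-significant first): C9 DF 7B C0 0E C9 7B 2B.
Big-endian: lowest address holds the most-significant byte.
So the memory order matches the most-significant-first order: C9 DF 7B C0 0E C9 7B 2B.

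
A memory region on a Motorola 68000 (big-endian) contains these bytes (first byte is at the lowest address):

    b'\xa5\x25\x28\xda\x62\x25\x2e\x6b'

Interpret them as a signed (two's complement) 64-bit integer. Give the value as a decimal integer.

Big-endian: lowest address holds the most-significant byte.
The bytes are already most-significant first: 0xA52528DA62252E6B.
Top bit is set, so as a signed 64-bit value this is 0xA52528DA62252E6B − 2^64 = -6546781564898562453.

-6546781564898562453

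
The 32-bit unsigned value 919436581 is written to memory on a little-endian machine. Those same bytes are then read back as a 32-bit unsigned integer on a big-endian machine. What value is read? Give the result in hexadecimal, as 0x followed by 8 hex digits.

919436581 in 32-bit hexadecimal is 0x36CD7D25.
Stored little-endian, the bytes at ascending addresses are 25 7D CD 36.
Read back as big-endian, the last byte is least significant, giving 0x257DCD36.

0x257DCD36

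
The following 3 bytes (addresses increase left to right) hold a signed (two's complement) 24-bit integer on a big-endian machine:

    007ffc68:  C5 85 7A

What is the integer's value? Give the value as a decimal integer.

Big-endian stores the most-significant byte at the lowest address.
The bytes are already most-significant first: 0xC5857A.
Top bit is set, so as a signed 24-bit value this is 0xC5857A − 2^24 = -3832454.

-3832454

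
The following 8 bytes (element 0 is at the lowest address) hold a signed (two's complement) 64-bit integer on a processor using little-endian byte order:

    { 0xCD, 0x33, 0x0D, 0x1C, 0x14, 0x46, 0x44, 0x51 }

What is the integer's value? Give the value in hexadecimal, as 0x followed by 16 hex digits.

0x514446141C0D33CD

Little-endian stores the least-significant byte at the lowest address.
Reassemble most-significant byte first: 51 44 46 14 1C 0D 33 CD → 0x514446141C0D33CD.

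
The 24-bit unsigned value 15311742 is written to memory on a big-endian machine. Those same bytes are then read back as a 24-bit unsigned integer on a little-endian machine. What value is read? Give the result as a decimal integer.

8299497

15311742 in 24-bit hexadecimal is 0xE9A37E.
Stored big-endian, the bytes at ascending addresses are E9 A3 7E.
Read back as little-endian, the first byte is least significant, giving 0x7EA3E9.
0x7EA3E9 = 8299497.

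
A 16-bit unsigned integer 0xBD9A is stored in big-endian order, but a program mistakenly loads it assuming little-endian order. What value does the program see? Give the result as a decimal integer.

Stored big-endian, the bytes at ascending addresses are BD 9A.
Read back as little-endian, the first byte is least significant, giving 0x9ABD.
0x9ABD = 39613.

39613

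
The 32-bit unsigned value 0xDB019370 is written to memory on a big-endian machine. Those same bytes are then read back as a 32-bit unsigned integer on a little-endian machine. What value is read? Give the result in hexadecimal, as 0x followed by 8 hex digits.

0x709301DB

Stored big-endian, the bytes at ascending addresses are DB 01 93 70.
Read back as little-endian, the first byte is least significant, giving 0x709301DB.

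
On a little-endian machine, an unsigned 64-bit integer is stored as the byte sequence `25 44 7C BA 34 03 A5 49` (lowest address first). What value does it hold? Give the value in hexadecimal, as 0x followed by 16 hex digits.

0x49A50334BA7C4425

Little-endian stores the least-significant byte at the lowest address.
Reassemble most-significant byte first: 49 A5 03 34 BA 7C 44 25 → 0x49A50334BA7C4425.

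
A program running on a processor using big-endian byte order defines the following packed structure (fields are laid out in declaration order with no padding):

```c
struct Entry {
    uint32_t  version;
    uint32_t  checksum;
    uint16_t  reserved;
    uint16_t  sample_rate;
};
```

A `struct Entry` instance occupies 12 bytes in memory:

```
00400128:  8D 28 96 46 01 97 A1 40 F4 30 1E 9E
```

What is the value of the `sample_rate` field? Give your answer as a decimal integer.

`sample_rate` follows `version` (4 B), `checksum` (4 B), `reserved` (2 B), so it starts at offset 4 + 4 + 2 = 10 and occupies 2 bytes.
Bytes at offsets 10..11: 1E 9E.
Big-endian stores the most-significant byte at the lowest address.
The bytes are already most-significant first: 0x1E9E.
0x1E9E = 7838.

7838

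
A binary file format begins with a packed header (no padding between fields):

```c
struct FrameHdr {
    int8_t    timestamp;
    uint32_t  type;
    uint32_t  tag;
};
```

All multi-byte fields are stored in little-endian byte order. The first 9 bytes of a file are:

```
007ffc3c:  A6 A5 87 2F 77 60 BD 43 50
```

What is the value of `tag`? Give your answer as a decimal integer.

`tag` follows `timestamp` (1 B), `type` (4 B), so it starts at offset 1 + 4 = 5 and occupies 4 bytes.
Bytes at offsets 5..8: 60 BD 43 50.
Little-endian: lowest address holds the least-significant byte.
Reassemble most-significant byte first: 50 43 BD 60 → 0x5043BD60.
0x5043BD60 = 1346616672.

1346616672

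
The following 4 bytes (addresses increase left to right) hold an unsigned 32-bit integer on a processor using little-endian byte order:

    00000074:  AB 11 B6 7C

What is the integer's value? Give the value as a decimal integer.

In little-endian order the low byte comes first in memory.
Reassemble most-significant byte first: 7C B6 11 AB → 0x7CB611AB.
0x7CB611AB = 2092306859.

2092306859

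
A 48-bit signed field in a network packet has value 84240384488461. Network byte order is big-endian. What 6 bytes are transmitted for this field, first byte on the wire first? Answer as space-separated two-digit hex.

84240384488461 in hexadecimal, padded to 48 bits, is 0x4C9DBE31740D.
Split into bytes (most-significant first): 4C 9D BE 31 74 0D.
Big-endian stores the most-significant byte at the lowest address.
So the memory order matches the most-significant-first order: 4C 9D BE 31 74 0D.

4C 9D BE 31 74 0D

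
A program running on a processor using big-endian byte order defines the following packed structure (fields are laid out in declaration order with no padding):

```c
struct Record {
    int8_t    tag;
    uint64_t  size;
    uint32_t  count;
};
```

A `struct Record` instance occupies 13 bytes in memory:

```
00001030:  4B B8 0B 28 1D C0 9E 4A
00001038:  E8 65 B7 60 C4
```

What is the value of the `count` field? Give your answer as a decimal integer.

`count` follows `tag` (1 B), `size` (8 B), so it starts at offset 1 + 8 = 9 and occupies 4 bytes.
Bytes at offsets 9..12: 65 B7 60 C4.
Big-endian stores the most-significant byte at the lowest address.
The bytes are already most-significant first: 0x65B760C4.
0x65B760C4 = 1706516676.

1706516676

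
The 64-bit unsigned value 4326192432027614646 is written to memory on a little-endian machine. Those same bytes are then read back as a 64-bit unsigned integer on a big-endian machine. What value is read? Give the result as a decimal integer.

4326192432027614646 in 64-bit hexadecimal is 0x3C09B91884FD3DB6.
Stored little-endian, the bytes at ascending addresses are B6 3D FD 84 18 B9 09 3C.
Read back as big-endian, the last byte is least significant, giving 0xB63DFD8418B9093C.
0xB63DFD8418B9093C = 13131930832274524476.

13131930832274524476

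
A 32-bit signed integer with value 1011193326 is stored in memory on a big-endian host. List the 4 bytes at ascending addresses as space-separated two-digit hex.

3C 45 95 EE

1011193326 in hexadecimal, padded to 32 bits, is 0x3C4595EE.
Split into bytes (most-significant first): 3C 45 95 EE.
Big-endian: lowest address holds the most-significant byte.
So the memory order matches the most-significant-first order: 3C 45 95 EE.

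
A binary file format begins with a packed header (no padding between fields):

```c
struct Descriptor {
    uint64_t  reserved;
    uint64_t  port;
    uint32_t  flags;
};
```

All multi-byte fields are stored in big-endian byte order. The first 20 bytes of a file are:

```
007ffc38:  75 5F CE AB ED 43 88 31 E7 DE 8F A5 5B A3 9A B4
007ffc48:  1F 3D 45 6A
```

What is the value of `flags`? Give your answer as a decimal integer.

`flags` follows `reserved` (8 B), `port` (8 B), so it starts at offset 8 + 8 = 16 and occupies 4 bytes.
Bytes at offsets 16..19: 1F 3D 45 6A.
In big-endian order the high byte comes first in memory.
The bytes are already most-significant first: 0x1F3D456A.
0x1F3D456A = 524109162.

524109162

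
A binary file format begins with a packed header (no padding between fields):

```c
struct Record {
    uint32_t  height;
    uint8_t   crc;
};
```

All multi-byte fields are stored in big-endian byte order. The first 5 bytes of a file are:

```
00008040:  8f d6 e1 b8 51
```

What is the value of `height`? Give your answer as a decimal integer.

2413224376

`height` is the first field, at byte offset 0, occupying 4 bytes.
Bytes at offsets 0..3: 8F D6 E1 B8.
Big-endian stores the most-significant byte at the lowest address.
The bytes are already most-significant first: 0x8FD6E1B8.
0x8FD6E1B8 = 2413224376.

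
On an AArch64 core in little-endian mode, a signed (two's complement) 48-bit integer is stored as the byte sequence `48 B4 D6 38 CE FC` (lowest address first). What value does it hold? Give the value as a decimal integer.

-3512329653176

In little-endian order the low byte comes first in memory.
Reassemble most-significant byte first: FC CE 38 D6 B4 48 → 0xFCCE38D6B448.
Top bit is set, so as a signed 48-bit value this is 0xFCCE38D6B448 − 2^48 = -3512329653176.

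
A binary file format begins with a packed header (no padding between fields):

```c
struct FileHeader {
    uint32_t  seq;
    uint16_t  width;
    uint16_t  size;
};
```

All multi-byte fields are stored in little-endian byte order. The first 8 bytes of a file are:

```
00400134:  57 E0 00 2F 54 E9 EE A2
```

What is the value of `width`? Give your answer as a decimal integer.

`width` follows `seq` (4 bytes), so it starts at byte offset 4 and occupies 2 bytes.
Bytes at offsets 4..5: 54 E9.
In little-endian order the low byte comes first in memory.
Reassemble most-significant byte first: E9 54 → 0xE954.
0xE954 = 59732.

59732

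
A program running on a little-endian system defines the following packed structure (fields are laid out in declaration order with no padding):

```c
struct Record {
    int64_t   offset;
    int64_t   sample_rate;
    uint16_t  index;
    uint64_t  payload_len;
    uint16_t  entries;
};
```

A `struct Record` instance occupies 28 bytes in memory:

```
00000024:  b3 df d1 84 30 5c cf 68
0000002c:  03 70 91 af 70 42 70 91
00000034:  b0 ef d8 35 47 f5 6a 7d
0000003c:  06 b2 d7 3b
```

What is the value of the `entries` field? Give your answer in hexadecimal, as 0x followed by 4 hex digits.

`entries` follows `offset` (8 B), `sample_rate` (8 B), `index` (2 B), `payload_len` (8 B), so it starts at offset 8 + 8 + 2 + 8 = 26 and occupies 2 bytes.
Bytes at offsets 26..27: D7 3B.
Little-endian stores the least-significant byte at the lowest address.
Reassemble most-significant byte first: 3B D7 → 0x3BD7.

0x3BD7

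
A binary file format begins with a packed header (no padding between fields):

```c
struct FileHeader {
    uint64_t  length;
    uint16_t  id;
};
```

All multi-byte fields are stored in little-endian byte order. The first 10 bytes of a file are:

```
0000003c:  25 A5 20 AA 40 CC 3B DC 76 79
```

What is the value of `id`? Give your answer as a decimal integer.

31094

`id` follows `length` (8 bytes), so it starts at byte offset 8 and occupies 2 bytes.
Bytes at offsets 8..9: 76 79.
Little-endian: lowest address holds the least-significant byte.
Reassemble most-significant byte first: 79 76 → 0x7976.
0x7976 = 31094.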